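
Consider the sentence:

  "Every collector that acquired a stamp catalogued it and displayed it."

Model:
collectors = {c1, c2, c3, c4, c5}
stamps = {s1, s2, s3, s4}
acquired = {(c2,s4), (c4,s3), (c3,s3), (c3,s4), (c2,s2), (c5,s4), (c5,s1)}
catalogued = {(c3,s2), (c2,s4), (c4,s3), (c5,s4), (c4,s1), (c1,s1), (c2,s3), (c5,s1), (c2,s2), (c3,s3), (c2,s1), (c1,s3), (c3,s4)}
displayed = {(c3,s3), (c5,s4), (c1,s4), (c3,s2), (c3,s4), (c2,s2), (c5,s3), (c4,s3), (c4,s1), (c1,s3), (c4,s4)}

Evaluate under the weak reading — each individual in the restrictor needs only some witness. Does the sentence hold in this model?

True

"it" takes "a stamp" as antecedent — a donkey pronoun bound across the clause boundary.
Weak reading: every collector c with some acquired-stamp has at least one acquired-stamp s such that catalogued(c,s) ∧ displayed(c,s).
Per collector: c2:✓  c3:✓  c4:✓  c5:✓
Every collector in the restrictor has a witness.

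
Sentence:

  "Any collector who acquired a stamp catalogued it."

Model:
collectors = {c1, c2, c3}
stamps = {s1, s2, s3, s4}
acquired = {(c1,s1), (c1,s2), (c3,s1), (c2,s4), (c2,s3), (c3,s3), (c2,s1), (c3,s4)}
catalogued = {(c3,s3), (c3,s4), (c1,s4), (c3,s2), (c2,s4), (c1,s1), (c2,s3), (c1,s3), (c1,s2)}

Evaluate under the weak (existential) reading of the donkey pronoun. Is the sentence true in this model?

True

"it" takes "a stamp" as antecedent — a donkey pronoun bound across the clause boundary.
Weak reading: every collector c with some acquired-stamp has at least one acquired-stamp s such that catalogued(c,s).
Per collector: c1:✓  c2:✓  c3:✓
Every collector in the restrictor has a witness.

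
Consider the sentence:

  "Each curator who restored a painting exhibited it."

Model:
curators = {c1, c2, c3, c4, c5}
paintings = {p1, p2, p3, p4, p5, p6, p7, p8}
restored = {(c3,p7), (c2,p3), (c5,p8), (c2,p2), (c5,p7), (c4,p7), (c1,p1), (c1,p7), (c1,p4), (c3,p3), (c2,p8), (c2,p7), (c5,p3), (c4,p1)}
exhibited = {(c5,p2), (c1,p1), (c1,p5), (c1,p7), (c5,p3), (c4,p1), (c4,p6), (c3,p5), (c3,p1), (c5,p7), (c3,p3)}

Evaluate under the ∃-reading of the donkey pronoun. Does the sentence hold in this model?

False

"it" takes "a painting" as antecedent — a donkey pronoun bound across the clause boundary.
Weak reading: every curator c with some restored-painting has at least one restored-painting p such that exhibited(c,p).
Per curator: c1:✓  c2:✗  c3:✓  c4:✓  c5:✓
c2 has no witness among its restored-paintings.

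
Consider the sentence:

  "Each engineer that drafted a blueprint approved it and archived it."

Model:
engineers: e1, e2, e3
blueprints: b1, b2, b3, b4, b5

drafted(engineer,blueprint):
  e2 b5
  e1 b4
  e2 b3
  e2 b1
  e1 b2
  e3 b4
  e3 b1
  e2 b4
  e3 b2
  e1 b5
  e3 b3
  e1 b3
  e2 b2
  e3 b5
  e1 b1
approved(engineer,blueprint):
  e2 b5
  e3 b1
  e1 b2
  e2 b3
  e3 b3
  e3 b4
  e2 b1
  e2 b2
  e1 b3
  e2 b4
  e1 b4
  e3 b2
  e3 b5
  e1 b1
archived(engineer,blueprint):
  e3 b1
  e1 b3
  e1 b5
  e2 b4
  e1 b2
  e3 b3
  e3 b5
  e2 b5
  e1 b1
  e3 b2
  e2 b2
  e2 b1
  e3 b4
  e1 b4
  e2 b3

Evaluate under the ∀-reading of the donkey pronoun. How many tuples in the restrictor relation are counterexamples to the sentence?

"it" takes "a blueprint" as antecedent — a donkey pronoun bound across the clause boundary.
Strong reading: for every (e,b) with drafted(e,b), approved(e,b) ∧ archived(e,b).
Restrictor pairs: (e1,b1) ✓  (e1,b2) ✓  (e1,b3) ✓  (e1,b4) ✓  (e1,b5) ✗  (e2,b1) ✓  (e2,b2) ✓  (e2,b3) ✓  (e2,b4) ✓  (e2,b5) ✓  (e3,b1) ✓  (e3,b2) ✓  (e3,b3) ✓  (e3,b4) ✓  (e3,b5) ✓
Counterexamples (restrictor pairs failing the scope): 1.

1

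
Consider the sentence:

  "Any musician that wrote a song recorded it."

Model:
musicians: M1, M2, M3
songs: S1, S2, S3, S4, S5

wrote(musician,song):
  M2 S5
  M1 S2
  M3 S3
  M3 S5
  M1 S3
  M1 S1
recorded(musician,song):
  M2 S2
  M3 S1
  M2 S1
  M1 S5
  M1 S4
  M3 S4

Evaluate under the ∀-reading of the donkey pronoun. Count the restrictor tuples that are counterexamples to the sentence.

6

"it" takes "a song" as antecedent — a donkey pronoun bound across the clause boundary.
Strong reading: for every (m,s) with wrote(m,s), recorded(m,s).
Restrictor pairs: (M1,S1) ✗  (M1,S2) ✗  (M1,S3) ✗  (M2,S5) ✗  (M3,S3) ✗  (M3,S5) ✗
Counterexamples (restrictor pairs failing the scope): 6.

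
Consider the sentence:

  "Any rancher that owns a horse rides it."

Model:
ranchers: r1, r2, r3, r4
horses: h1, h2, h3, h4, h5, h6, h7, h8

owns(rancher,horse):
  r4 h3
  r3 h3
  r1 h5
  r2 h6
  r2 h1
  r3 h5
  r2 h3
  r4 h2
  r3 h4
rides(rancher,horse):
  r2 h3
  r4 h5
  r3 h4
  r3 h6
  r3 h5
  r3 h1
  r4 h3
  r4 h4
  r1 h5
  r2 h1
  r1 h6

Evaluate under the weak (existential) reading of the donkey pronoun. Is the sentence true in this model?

"it" takes "a horse" as antecedent — a donkey pronoun bound across the clause boundary.
Weak reading: every rancher r with some owns-horse has at least one owns-horse h such that rides(r,h).
Per rancher: r1:✓  r2:✓  r3:✓  r4:✓
Every rancher in the restrictor has a witness.

True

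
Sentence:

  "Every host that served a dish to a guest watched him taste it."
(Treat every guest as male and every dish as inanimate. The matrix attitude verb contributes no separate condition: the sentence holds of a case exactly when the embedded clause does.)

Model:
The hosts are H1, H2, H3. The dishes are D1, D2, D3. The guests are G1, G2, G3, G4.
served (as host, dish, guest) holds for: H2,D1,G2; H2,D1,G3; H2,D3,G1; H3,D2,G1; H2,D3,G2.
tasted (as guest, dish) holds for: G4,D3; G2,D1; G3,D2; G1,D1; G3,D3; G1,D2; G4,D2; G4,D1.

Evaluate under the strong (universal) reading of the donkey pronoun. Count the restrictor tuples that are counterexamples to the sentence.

3

"him" takes "a guest" as antecedent and "it" takes "a dish"; both are donkey pronouns co-varying with the restrictor.
Strong reading: for every (h,d,g) with served(h,d,g), tasted(g,d).
Restrictor triples: (H2,D1,G2)→tasted(G2,D1) ✓  (H2,D1,G3)→tasted(G3,D1) ✗  (H2,D3,G1)→tasted(G1,D3) ✗  (H2,D3,G2)→tasted(G2,D3) ✗  (H3,D2,G1)→tasted(G1,D2) ✓
Counterexamples (restrictor triples failing the scope): 3.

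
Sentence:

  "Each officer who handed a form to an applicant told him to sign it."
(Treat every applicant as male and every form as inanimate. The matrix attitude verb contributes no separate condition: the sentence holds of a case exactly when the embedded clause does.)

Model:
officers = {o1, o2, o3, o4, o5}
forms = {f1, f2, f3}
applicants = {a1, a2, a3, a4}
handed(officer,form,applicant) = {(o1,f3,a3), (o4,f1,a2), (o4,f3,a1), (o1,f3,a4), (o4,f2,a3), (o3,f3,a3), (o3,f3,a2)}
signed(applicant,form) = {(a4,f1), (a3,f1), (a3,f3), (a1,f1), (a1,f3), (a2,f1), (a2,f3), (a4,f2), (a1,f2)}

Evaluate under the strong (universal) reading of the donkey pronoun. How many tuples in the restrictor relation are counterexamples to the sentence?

"him" takes "an applicant" as antecedent and "it" takes "a form"; both are donkey pronouns co-varying with the restrictor.
Strong reading: for every (o,f,a) with handed(o,f,a), signed(a,f).
Restrictor triples: (o1,f3,a3)→signed(a3,f3) ✓  (o1,f3,a4)→signed(a4,f3) ✗  (o3,f3,a2)→signed(a2,f3) ✓  (o3,f3,a3)→signed(a3,f3) ✓  (o4,f1,a2)→signed(a2,f1) ✓  (o4,f2,a3)→signed(a3,f2) ✗  (o4,f3,a1)→signed(a1,f3) ✓
Counterexamples (restrictor triples failing the scope): 2.

2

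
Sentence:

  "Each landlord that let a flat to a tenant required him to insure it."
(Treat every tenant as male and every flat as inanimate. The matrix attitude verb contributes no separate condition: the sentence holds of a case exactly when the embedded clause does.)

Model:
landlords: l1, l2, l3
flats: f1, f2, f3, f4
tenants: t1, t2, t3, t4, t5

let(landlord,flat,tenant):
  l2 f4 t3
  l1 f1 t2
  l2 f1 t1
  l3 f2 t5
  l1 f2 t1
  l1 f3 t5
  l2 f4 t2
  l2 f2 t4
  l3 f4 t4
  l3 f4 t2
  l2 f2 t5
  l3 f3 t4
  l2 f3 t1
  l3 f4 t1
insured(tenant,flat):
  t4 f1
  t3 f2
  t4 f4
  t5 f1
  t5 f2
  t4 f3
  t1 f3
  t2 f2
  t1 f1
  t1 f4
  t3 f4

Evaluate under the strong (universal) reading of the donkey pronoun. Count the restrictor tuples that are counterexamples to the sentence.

6

"him" takes "a tenant" as antecedent and "it" takes "a flat"; both are donkey pronouns co-varying with the restrictor.
Strong reading: for every (l,f,t) with let(l,f,t), insured(t,f).
Restrictor triples: (l1,f1,t2)→insured(t2,f1) ✗  (l1,f2,t1)→insured(t1,f2) ✗  (l1,f3,t5)→insured(t5,f3) ✗  (l2,f1,t1)→insured(t1,f1) ✓  (l2,f2,t4)→insured(t4,f2) ✗  (l2,f2,t5)→insured(t5,f2) ✓  (l2,f3,t1)→insured(t1,f3) ✓  (l2,f4,t2)→insured(t2,f4) ✗  (l2,f4,t3)→insured(t3,f4) ✓  (l3,f2,t5)→insured(t5,f2) ✓  (l3,f3,t4)→insured(t4,f3) ✓  (l3,f4,t1)→insured(t1,f4) ✓  (l3,f4,t2)→insured(t2,f4) ✗  (l3,f4,t4)→insured(t4,f4) ✓
Counterexamples (restrictor triples failing the scope): 6.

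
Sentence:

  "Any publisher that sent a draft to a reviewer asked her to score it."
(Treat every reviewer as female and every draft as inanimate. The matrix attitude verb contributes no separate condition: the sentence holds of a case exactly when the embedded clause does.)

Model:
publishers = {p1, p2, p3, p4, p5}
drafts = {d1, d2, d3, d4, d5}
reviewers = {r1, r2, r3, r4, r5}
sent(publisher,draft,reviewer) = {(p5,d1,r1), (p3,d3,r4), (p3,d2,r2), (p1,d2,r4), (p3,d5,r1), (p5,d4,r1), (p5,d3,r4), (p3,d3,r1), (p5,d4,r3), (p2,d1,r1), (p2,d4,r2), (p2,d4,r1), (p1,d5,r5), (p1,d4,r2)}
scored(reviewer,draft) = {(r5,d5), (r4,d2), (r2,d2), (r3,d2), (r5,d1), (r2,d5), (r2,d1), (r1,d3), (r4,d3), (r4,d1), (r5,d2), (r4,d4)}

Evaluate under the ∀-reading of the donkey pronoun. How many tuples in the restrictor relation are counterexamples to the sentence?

"her" takes "a reviewer" as antecedent and "it" takes "a draft"; both are donkey pronouns co-varying with the restrictor.
Strong reading: for every (p,d,r) with sent(p,d,r), scored(r,d).
Restrictor triples: (p1,d2,r4)→scored(r4,d2) ✓  (p1,d4,r2)→scored(r2,d4) ✗  (p1,d5,r5)→scored(r5,d5) ✓  (p2,d1,r1)→scored(r1,d1) ✗  (p2,d4,r1)→scored(r1,d4) ✗  (p2,d4,r2)→scored(r2,d4) ✗  (p3,d2,r2)→scored(r2,d2) ✓  (p3,d3,r1)→scored(r1,d3) ✓  (p3,d3,r4)→scored(r4,d3) ✓  (p3,d5,r1)→scored(r1,d5) ✗  (p5,d1,r1)→scored(r1,d1) ✗  (p5,d3,r4)→scored(r4,d3) ✓  (p5,d4,r1)→scored(r1,d4) ✗  (p5,d4,r3)→scored(r3,d4) ✗
Counterexamples (restrictor triples failing the scope): 8.

8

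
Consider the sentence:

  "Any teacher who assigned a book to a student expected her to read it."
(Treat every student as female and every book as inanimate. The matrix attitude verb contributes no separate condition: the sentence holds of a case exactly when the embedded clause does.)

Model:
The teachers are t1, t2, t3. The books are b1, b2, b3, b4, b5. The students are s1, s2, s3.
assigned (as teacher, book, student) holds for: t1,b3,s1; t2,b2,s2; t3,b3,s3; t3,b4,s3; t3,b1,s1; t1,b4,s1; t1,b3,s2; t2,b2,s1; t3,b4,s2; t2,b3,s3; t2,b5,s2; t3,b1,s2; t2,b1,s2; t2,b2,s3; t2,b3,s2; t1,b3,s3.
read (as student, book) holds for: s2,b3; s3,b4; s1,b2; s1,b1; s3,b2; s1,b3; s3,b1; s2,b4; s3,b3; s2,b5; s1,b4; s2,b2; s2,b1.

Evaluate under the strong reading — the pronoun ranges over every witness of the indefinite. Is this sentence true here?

True

"her" takes "a student" as antecedent and "it" takes "a book"; both are donkey pronouns co-varying with the restrictor.
Strong reading: for every (t,b,s) with assigned(t,b,s), read(s,b).
Restrictor triples: (t1,b3,s1)→read(s1,b3) ✓  (t1,b3,s2)→read(s2,b3) ✓  (t1,b3,s3)→read(s3,b3) ✓  (t1,b4,s1)→read(s1,b4) ✓  (t2,b1,s2)→read(s2,b1) ✓  (t2,b2,s1)→read(s1,b2) ✓  (t2,b2,s2)→read(s2,b2) ✓  (t2,b2,s3)→read(s3,b2) ✓  (t2,b3,s2)→read(s2,b3) ✓  (t2,b3,s3)→read(s3,b3) ✓  (t2,b5,s2)→read(s2,b5) ✓  (t3,b1,s1)→read(s1,b1) ✓  (t3,b1,s2)→read(s2,b1) ✓  (t3,b3,s3)→read(s3,b3) ✓  (t3,b4,s2)→read(s2,b4) ✓  (t3,b4,s3)→read(s3,b4) ✓
Every restrictor triple satisfies the scope.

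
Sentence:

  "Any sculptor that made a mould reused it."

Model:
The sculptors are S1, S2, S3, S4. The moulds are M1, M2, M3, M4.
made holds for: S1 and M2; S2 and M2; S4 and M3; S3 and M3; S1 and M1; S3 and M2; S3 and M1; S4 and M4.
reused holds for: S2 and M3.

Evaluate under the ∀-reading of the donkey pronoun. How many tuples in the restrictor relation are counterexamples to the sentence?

"it" takes "a mould" as antecedent — a donkey pronoun bound across the clause boundary.
Strong reading: for every (s,m) with made(s,m), reused(s,m).
Restrictor pairs: (S1,M1) ✗  (S1,M2) ✗  (S2,M2) ✗  (S3,M1) ✗  (S3,M2) ✗  (S3,M3) ✗  (S4,M3) ✗  (S4,M4) ✗
Counterexamples (restrictor pairs failing the scope): 8.

8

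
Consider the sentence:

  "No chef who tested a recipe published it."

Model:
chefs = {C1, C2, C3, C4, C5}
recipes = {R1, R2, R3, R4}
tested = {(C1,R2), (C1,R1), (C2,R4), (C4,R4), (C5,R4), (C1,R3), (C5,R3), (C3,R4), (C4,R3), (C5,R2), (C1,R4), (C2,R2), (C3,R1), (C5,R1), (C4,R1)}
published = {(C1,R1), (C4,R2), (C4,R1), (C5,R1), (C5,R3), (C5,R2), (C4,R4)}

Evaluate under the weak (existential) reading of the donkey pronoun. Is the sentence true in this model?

"it" takes "a recipe" as antecedent — a donkey pronoun bound across the clause boundary.
Truth condition: for no (c,r) with tested(c,r) does published(c,r) hold.
Restrictor pairs — does the scope hold? (C1,R1):holds  (C1,R2):fails  (C1,R3):fails  (C1,R4):fails  (C2,R2):fails  (C2,R4):fails  (C3,R1):fails  (C3,R4):fails  (C4,R1):holds  (C4,R3):fails  (C4,R4):holds  (C5,R1):holds  (C5,R2):holds  (C5,R3):holds  (C5,R4):fails
Scope holds for 6 pair(s), so the sentence is false.

False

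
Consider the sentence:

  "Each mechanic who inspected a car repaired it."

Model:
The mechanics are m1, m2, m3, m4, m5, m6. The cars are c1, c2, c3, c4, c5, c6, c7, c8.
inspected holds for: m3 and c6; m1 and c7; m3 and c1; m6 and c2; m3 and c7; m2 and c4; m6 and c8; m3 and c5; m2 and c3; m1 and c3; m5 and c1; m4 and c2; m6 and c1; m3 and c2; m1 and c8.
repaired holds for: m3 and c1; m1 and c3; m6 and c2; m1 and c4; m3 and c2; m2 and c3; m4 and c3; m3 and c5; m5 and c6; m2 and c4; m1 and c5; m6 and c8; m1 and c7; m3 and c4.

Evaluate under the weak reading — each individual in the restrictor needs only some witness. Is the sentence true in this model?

"it" takes "a car" as antecedent — a donkey pronoun bound across the clause boundary.
Weak reading: every mechanic m with some inspected-car has at least one inspected-car c such that repaired(m,c).
Per mechanic: m1:✓  m2:✓  m3:✓  m4:✗  m5:✗  m6:✓
m4 has no witness among its inspected-cars.

False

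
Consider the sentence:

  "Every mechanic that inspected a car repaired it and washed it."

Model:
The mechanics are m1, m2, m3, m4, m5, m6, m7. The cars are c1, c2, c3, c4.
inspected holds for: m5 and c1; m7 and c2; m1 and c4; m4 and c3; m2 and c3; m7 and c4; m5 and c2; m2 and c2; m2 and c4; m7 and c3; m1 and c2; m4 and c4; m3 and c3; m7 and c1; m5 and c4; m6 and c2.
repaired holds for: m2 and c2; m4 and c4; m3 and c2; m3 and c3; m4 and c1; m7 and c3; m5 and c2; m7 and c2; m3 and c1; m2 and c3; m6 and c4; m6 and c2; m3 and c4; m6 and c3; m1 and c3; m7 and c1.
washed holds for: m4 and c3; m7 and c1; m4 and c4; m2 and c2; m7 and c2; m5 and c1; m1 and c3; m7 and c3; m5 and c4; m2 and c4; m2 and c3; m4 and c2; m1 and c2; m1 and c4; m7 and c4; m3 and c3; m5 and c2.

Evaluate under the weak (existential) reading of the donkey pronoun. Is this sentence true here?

"it" takes "a car" as antecedent — a donkey pronoun bound across the clause boundary.
Weak reading: every mechanic m with some inspected-car has at least one inspected-car c such that repaired(m,c) ∧ washed(m,c).
Per mechanic: m1:✗  m2:✓  m3:✓  m4:✓  m5:✓  m6:✗  m7:✓
m1 has no witness among its inspected-cars.

False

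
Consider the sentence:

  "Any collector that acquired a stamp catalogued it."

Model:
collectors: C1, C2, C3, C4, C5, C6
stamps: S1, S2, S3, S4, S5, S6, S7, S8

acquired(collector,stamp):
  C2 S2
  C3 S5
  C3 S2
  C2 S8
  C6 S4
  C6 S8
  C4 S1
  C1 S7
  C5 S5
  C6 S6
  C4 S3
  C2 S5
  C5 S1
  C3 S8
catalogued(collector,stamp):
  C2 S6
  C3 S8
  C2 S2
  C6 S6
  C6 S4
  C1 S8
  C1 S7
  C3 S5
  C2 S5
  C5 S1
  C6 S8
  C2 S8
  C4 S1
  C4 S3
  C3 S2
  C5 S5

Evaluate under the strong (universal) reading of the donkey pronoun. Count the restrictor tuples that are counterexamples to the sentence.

"it" takes "a stamp" as antecedent — a donkey pronoun bound across the clause boundary.
Strong reading: for every (c,s) with acquired(c,s), catalogued(c,s).
Restrictor pairs: (C1,S7) ✓  (C2,S2) ✓  (C2,S5) ✓  (C2,S8) ✓  (C3,S2) ✓  (C3,S5) ✓  (C3,S8) ✓  (C4,S1) ✓  (C4,S3) ✓  (C5,S1) ✓  (C5,S5) ✓  (C6,S4) ✓  (C6,S6) ✓  (C6,S8) ✓
Counterexamples (restrictor pairs failing the scope): 0.

0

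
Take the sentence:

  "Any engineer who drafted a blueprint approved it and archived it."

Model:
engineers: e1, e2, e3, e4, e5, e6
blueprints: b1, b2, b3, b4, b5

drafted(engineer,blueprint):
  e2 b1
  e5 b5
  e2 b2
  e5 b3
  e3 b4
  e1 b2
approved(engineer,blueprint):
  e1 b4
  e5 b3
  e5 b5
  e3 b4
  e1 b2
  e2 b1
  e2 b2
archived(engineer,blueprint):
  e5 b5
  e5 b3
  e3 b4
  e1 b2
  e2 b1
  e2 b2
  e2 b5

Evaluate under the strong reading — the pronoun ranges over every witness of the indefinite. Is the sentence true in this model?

True

"it" takes "a blueprint" as antecedent — a donkey pronoun bound across the clause boundary.
Strong reading: for every (e,b) with drafted(e,b), approved(e,b) ∧ archived(e,b).
Restrictor pairs: (e1,b2) ✓  (e2,b1) ✓  (e2,b2) ✓  (e3,b4) ✓  (e5,b3) ✓  (e5,b5) ✓
Every restrictor pair satisfies the scope.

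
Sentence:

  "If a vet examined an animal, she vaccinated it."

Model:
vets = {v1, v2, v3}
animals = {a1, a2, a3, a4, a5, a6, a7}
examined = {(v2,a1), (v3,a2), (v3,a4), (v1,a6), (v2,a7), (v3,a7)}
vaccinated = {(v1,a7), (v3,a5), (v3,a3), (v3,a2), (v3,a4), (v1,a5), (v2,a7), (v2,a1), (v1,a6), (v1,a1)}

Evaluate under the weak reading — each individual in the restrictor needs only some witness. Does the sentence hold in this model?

True

"it" takes "an animal" as antecedent — a donkey pronoun bound across the clause boundary.
Weak reading: every vet v with some examined-animal has at least one examined-animal a such that vaccinated(v,a).
Per vet: v1:✓  v2:✓  v3:✓
Every vet in the restrictor has a witness.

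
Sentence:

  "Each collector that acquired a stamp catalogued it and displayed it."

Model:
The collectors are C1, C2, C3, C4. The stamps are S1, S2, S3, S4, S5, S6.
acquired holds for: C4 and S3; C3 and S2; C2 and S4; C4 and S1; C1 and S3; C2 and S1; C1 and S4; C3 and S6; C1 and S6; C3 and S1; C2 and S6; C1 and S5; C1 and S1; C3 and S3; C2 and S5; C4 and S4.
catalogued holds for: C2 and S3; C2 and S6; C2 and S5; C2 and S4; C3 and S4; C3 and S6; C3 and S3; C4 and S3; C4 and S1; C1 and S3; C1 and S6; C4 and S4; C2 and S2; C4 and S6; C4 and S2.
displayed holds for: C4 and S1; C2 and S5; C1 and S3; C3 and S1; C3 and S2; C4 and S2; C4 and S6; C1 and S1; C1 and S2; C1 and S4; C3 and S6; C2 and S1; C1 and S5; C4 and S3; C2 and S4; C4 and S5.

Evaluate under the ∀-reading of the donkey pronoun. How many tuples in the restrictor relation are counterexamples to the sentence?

10

"it" takes "a stamp" as antecedent — a donkey pronoun bound across the clause boundary.
Strong reading: for every (c,s) with acquired(c,s), catalogued(c,s) ∧ displayed(c,s).
Restrictor pairs: (C1,S1) ✗  (C1,S3) ✓  (C1,S4) ✗  (C1,S5) ✗  (C1,S6) ✗  (C2,S1) ✗  (C2,S4) ✓  (C2,S5) ✓  (C2,S6) ✗  (C3,S1) ✗  (C3,S2) ✗  (C3,S3) ✗  (C3,S6) ✓  (C4,S1) ✓  (C4,S3) ✓  (C4,S4) ✗
Counterexamples (restrictor pairs failing the scope): 10.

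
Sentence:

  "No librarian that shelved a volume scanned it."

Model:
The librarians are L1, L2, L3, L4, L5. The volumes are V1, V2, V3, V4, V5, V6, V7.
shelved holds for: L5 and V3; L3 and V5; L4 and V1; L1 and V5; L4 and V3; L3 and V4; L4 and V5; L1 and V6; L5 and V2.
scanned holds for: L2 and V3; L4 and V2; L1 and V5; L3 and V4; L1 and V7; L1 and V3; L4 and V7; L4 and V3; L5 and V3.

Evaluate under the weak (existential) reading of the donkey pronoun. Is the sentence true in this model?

False

"it" takes "a volume" as antecedent — a donkey pronoun bound across the clause boundary.
Truth condition: for no (l,v) with shelved(l,v) does scanned(l,v) hold.
Restrictor pairs — does the scope hold? (L1,V5):holds  (L1,V6):fails  (L3,V4):holds  (L3,V5):fails  (L4,V1):fails  (L4,V3):holds  (L4,V5):fails  (L5,V2):fails  (L5,V3):holds
Scope holds for 4 pair(s), so the sentence is false.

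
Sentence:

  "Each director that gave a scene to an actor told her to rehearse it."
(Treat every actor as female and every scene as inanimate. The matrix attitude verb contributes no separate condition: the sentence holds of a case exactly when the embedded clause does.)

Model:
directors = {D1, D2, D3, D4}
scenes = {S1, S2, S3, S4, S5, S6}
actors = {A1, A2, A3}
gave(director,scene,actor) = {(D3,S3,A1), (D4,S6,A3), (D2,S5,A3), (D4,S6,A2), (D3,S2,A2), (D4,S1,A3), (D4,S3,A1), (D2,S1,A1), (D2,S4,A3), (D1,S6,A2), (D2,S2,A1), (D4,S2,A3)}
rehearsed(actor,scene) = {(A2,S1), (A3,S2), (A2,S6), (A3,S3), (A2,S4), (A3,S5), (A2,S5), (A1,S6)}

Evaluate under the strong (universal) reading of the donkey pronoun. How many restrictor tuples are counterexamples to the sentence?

"her" takes "an actor" as antecedent and "it" takes "a scene"; both are donkey pronouns co-varying with the restrictor.
Strong reading: for every (d,s,a) with gave(d,s,a), rehearsed(a,s).
Restrictor triples: (D1,S6,A2)→rehearsed(A2,S6) ✓  (D2,S1,A1)→rehearsed(A1,S1) ✗  (D2,S2,A1)→rehearsed(A1,S2) ✗  (D2,S4,A3)→rehearsed(A3,S4) ✗  (D2,S5,A3)→rehearsed(A3,S5) ✓  (D3,S2,A2)→rehearsed(A2,S2) ✗  (D3,S3,A1)→rehearsed(A1,S3) ✗  (D4,S1,A3)→rehearsed(A3,S1) ✗  (D4,S2,A3)→rehearsed(A3,S2) ✓  (D4,S3,A1)→rehearsed(A1,S3) ✗  (D4,S6,A2)→rehearsed(A2,S6) ✓  (D4,S6,A3)→rehearsed(A3,S6) ✗
Counterexamples (restrictor triples failing the scope): 8.

8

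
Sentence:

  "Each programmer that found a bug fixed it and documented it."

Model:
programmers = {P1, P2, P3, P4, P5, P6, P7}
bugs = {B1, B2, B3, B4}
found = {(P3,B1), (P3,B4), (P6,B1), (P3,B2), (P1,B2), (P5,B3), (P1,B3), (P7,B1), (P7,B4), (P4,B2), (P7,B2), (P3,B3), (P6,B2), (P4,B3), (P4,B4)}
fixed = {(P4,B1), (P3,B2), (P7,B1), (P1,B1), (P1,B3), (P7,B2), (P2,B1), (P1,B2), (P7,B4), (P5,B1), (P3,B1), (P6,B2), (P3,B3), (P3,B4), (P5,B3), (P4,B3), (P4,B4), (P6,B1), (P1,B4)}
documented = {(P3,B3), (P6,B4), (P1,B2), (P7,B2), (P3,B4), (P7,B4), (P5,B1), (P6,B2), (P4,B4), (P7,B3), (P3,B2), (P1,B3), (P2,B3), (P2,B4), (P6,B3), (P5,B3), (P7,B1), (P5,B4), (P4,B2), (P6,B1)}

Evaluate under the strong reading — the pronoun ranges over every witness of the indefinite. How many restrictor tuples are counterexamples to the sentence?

3

"it" takes "a bug" as antecedent — a donkey pronoun bound across the clause boundary.
Strong reading: for every (p,b) with found(p,b), fixed(p,b) ∧ documented(p,b).
Restrictor pairs: (P1,B2) ✓  (P1,B3) ✓  (P3,B1) ✗  (P3,B2) ✓  (P3,B3) ✓  (P3,B4) ✓  (P4,B2) ✗  (P4,B3) ✗  (P4,B4) ✓  (P5,B3) ✓  (P6,B1) ✓  (P6,B2) ✓  (P7,B1) ✓  (P7,B2) ✓  (P7,B4) ✓
Counterexamples (restrictor pairs failing the scope): 3.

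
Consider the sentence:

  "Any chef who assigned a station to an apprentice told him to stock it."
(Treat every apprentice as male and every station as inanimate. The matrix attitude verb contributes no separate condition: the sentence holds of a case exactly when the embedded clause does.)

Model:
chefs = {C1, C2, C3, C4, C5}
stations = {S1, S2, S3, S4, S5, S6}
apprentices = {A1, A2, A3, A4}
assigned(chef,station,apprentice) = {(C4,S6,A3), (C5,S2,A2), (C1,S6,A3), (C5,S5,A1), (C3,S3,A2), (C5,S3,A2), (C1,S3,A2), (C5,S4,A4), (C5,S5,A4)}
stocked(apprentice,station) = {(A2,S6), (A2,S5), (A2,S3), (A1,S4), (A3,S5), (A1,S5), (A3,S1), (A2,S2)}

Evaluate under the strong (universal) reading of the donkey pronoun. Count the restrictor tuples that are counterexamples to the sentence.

"him" takes "an apprentice" as antecedent and "it" takes "a station"; both are donkey pronouns co-varying with the restrictor.
Strong reading: for every (c,s,a) with assigned(c,s,a), stocked(a,s).
Restrictor triples: (C1,S3,A2)→stocked(A2,S3) ✓  (C1,S6,A3)→stocked(A3,S6) ✗  (C3,S3,A2)→stocked(A2,S3) ✓  (C4,S6,A3)→stocked(A3,S6) ✗  (C5,S2,A2)→stocked(A2,S2) ✓  (C5,S3,A2)→stocked(A2,S3) ✓  (C5,S4,A4)→stocked(A4,S4) ✗  (C5,S5,A1)→stocked(A1,S5) ✓  (C5,S5,A4)→stocked(A4,S5) ✗
Counterexamples (restrictor triples failing the scope): 4.

4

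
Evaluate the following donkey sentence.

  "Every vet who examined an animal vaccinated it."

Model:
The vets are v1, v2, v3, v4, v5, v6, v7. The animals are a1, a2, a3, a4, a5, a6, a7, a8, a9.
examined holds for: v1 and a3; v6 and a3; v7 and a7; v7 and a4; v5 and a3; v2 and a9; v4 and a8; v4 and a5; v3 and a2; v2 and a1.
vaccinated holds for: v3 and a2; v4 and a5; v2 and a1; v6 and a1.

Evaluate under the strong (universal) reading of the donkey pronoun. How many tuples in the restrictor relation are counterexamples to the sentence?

"it" takes "an animal" as antecedent — a donkey pronoun bound across the clause boundary.
Strong reading: for every (v,a) with examined(v,a), vaccinated(v,a).
Restrictor pairs: (v1,a3) ✗  (v2,a1) ✓  (v2,a9) ✗  (v3,a2) ✓  (v4,a5) ✓  (v4,a8) ✗  (v5,a3) ✗  (v6,a3) ✗  (v7,a4) ✗  (v7,a7) ✗
Counterexamples (restrictor pairs failing the scope): 7.

7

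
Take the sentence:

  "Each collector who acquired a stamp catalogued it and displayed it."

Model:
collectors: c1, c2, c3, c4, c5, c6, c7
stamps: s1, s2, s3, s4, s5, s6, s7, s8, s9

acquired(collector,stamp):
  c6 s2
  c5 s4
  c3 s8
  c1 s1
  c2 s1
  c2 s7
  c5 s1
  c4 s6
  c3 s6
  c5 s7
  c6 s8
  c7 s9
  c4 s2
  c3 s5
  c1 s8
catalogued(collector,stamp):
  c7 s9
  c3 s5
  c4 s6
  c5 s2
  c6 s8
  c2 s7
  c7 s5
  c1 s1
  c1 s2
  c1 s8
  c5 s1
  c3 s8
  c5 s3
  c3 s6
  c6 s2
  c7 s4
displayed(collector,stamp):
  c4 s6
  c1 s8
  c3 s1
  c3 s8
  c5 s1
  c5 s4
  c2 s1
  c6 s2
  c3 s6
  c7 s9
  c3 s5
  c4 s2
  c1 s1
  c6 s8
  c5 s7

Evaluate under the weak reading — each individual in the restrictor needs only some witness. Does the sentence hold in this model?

False

"it" takes "a stamp" as antecedent — a donkey pronoun bound across the clause boundary.
Weak reading: every collector c with some acquired-stamp has at least one acquired-stamp s such that catalogued(c,s) ∧ displayed(c,s).
Per collector: c1:✓  c2:✗  c3:✓  c4:✓  c5:✓  c6:✓  c7:✓
c2 has no witness among its acquired-stamps.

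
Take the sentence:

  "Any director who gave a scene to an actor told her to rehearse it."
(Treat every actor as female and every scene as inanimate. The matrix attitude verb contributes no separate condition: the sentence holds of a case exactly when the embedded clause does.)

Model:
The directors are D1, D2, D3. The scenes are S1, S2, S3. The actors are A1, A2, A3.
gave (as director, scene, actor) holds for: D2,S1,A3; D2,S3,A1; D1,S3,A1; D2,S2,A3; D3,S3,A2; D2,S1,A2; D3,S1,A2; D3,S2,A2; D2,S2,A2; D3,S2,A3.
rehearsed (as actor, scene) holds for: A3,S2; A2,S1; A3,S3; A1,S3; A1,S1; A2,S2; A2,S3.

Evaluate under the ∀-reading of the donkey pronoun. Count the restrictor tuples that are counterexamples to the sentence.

1

"her" takes "an actor" as antecedent and "it" takes "a scene"; both are donkey pronouns co-varying with the restrictor.
Strong reading: for every (d,s,a) with gave(d,s,a), rehearsed(a,s).
Restrictor triples: (D1,S3,A1)→rehearsed(A1,S3) ✓  (D2,S1,A2)→rehearsed(A2,S1) ✓  (D2,S1,A3)→rehearsed(A3,S1) ✗  (D2,S2,A2)→rehearsed(A2,S2) ✓  (D2,S2,A3)→rehearsed(A3,S2) ✓  (D2,S3,A1)→rehearsed(A1,S3) ✓  (D3,S1,A2)→rehearsed(A2,S1) ✓  (D3,S2,A2)→rehearsed(A2,S2) ✓  (D3,S2,A3)→rehearsed(A3,S2) ✓  (D3,S3,A2)→rehearsed(A2,S3) ✓
Counterexamples (restrictor triples failing the scope): 1.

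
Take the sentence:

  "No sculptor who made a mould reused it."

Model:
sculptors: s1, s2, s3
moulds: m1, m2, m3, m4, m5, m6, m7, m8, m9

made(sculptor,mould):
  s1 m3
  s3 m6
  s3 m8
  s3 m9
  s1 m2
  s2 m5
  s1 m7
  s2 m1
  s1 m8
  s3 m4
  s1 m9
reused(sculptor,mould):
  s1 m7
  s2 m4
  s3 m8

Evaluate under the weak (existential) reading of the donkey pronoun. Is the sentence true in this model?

False

"it" takes "a mould" as antecedent — a donkey pronoun bound across the clause boundary.
Truth condition: for no (s,m) with made(s,m) does reused(s,m) hold.
Restrictor pairs — does the scope hold? (s1,m2):fails  (s1,m3):fails  (s1,m7):holds  (s1,m8):fails  (s1,m9):fails  (s2,m1):fails  (s2,m5):fails  (s3,m4):fails  (s3,m6):fails  (s3,m8):holds  (s3,m9):fails
Scope holds for 2 pair(s), so the sentence is false.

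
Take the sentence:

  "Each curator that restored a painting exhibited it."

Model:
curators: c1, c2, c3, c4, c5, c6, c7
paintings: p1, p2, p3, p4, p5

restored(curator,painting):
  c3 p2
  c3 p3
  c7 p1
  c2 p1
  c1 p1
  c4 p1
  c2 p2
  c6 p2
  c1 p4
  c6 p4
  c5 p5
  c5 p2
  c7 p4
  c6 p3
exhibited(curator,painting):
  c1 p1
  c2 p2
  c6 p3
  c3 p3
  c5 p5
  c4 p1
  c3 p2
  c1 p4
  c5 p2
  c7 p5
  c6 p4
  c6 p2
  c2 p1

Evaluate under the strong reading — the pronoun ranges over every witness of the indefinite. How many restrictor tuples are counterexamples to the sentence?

2

"it" takes "a painting" as antecedent — a donkey pronoun bound across the clause boundary.
Strong reading: for every (c,p) with restored(c,p), exhibited(c,p).
Restrictor pairs: (c1,p1) ✓  (c1,p4) ✓  (c2,p1) ✓  (c2,p2) ✓  (c3,p2) ✓  (c3,p3) ✓  (c4,p1) ✓  (c5,p2) ✓  (c5,p5) ✓  (c6,p2) ✓  (c6,p3) ✓  (c6,p4) ✓  (c7,p1) ✗  (c7,p4) ✗
Counterexamples (restrictor pairs failing the scope): 2.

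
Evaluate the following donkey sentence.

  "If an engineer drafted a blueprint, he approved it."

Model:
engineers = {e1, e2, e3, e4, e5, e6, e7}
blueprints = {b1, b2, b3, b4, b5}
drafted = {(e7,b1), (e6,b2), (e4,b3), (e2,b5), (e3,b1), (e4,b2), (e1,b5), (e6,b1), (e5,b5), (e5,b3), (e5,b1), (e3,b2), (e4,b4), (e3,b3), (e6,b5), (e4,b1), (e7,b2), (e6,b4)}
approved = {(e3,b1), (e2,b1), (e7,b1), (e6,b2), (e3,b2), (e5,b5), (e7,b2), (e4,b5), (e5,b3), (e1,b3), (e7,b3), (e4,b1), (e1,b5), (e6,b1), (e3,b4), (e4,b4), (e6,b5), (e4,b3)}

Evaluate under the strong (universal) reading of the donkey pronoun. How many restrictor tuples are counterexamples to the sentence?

5

"it" takes "a blueprint" as antecedent — a donkey pronoun bound across the clause boundary.
Strong reading: for every (e,b) with drafted(e,b), approved(e,b).
Restrictor pairs: (e1,b5) ✓  (e2,b5) ✗  (e3,b1) ✓  (e3,b2) ✓  (e3,b3) ✗  (e4,b1) ✓  (e4,b2) ✗  (e4,b3) ✓  (e4,b4) ✓  (e5,b1) ✗  (e5,b3) ✓  (e5,b5) ✓  (e6,b1) ✓  (e6,b2) ✓  (e6,b4) ✗  (e6,b5) ✓  (e7,b1) ✓  (e7,b2) ✓
Counterexamples (restrictor pairs failing the scope): 5.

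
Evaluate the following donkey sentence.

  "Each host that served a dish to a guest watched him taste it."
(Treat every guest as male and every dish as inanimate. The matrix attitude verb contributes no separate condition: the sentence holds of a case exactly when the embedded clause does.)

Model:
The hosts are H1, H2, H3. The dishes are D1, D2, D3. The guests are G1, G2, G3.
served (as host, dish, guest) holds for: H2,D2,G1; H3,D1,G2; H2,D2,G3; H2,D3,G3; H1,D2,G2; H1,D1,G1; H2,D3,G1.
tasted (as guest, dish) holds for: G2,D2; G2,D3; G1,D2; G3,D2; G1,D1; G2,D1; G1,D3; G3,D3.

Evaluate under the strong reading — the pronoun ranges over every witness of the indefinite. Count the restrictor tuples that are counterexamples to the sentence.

0

"him" takes "a guest" as antecedent and "it" takes "a dish"; both are donkey pronouns co-varying with the restrictor.
Strong reading: for every (h,d,g) with served(h,d,g), tasted(g,d).
Restrictor triples: (H1,D1,G1)→tasted(G1,D1) ✓  (H1,D2,G2)→tasted(G2,D2) ✓  (H2,D2,G1)→tasted(G1,D2) ✓  (H2,D2,G3)→tasted(G3,D2) ✓  (H2,D3,G1)→tasted(G1,D3) ✓  (H2,D3,G3)→tasted(G3,D3) ✓  (H3,D1,G2)→tasted(G2,D1) ✓
Counterexamples (restrictor triples failing the scope): 0.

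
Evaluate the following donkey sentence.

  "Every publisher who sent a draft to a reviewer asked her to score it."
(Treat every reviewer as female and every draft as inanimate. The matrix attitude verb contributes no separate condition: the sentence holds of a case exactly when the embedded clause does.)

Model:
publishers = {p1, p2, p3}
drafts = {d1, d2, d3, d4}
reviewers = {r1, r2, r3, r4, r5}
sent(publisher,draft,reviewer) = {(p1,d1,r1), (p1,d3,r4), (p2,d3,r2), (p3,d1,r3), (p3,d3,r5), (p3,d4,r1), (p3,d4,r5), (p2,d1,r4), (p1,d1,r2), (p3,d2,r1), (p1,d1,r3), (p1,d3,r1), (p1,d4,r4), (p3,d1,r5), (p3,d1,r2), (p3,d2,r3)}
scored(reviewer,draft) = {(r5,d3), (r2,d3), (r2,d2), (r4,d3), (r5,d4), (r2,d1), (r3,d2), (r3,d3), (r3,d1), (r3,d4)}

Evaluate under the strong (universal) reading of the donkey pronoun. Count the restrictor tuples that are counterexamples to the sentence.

7

"her" takes "a reviewer" as antecedent and "it" takes "a draft"; both are donkey pronouns co-varying with the restrictor.
Strong reading: for every (p,d,r) with sent(p,d,r), scored(r,d).
Restrictor triples: (p1,d1,r1)→scored(r1,d1) ✗  (p1,d1,r2)→scored(r2,d1) ✓  (p1,d1,r3)→scored(r3,d1) ✓  (p1,d3,r1)→scored(r1,d3) ✗  (p1,d3,r4)→scored(r4,d3) ✓  (p1,d4,r4)→scored(r4,d4) ✗  (p2,d1,r4)→scored(r4,d1) ✗  (p2,d3,r2)→scored(r2,d3) ✓  (p3,d1,r2)→scored(r2,d1) ✓  (p3,d1,r3)→scored(r3,d1) ✓  (p3,d1,r5)→scored(r5,d1) ✗  (p3,d2,r1)→scored(r1,d2) ✗  (p3,d2,r3)→scored(r3,d2) ✓  (p3,d3,r5)→scored(r5,d3) ✓  (p3,d4,r1)→scored(r1,d4) ✗  (p3,d4,r5)→scored(r5,d4) ✓
Counterexamples (restrictor triples failing the scope): 7.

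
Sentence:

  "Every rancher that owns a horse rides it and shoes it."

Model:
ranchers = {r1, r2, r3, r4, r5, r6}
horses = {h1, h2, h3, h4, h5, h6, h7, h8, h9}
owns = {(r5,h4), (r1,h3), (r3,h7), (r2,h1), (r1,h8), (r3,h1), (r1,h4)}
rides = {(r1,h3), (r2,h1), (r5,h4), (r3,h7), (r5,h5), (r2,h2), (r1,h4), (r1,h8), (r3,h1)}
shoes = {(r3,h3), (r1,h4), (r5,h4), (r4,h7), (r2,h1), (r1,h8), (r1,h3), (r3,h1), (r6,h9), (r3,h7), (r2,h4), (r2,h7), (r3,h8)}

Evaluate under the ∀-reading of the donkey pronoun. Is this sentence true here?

True

"it" takes "a horse" as antecedent — a donkey pronoun bound across the clause boundary.
Strong reading: for every (r,h) with owns(r,h), rides(r,h) ∧ shoes(r,h).
Restrictor pairs: (r1,h3) ✓  (r1,h4) ✓  (r1,h8) ✓  (r2,h1) ✓  (r3,h1) ✓  (r3,h7) ✓  (r5,h4) ✓
Every restrictor pair satisfies the scope.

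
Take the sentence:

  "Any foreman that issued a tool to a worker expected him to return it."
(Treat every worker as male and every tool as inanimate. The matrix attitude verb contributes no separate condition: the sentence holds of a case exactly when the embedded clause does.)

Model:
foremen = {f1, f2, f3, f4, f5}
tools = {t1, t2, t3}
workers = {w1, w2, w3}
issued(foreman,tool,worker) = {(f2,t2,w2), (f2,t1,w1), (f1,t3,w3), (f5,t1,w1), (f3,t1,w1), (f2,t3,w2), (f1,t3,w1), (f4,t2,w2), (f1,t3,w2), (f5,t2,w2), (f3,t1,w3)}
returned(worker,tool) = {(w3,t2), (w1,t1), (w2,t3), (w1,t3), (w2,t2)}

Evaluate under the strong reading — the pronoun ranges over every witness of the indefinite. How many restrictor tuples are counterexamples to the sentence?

2

"him" takes "a worker" as antecedent and "it" takes "a tool"; both are donkey pronouns co-varying with the restrictor.
Strong reading: for every (f,t,w) with issued(f,t,w), returned(w,t).
Restrictor triples: (f1,t3,w1)→returned(w1,t3) ✓  (f1,t3,w2)→returned(w2,t3) ✓  (f1,t3,w3)→returned(w3,t3) ✗  (f2,t1,w1)→returned(w1,t1) ✓  (f2,t2,w2)→returned(w2,t2) ✓  (f2,t3,w2)→returned(w2,t3) ✓  (f3,t1,w1)→returned(w1,t1) ✓  (f3,t1,w3)→returned(w3,t1) ✗  (f4,t2,w2)→returned(w2,t2) ✓  (f5,t1,w1)→returned(w1,t1) ✓  (f5,t2,w2)→returned(w2,t2) ✓
Counterexamples (restrictor triples failing the scope): 2.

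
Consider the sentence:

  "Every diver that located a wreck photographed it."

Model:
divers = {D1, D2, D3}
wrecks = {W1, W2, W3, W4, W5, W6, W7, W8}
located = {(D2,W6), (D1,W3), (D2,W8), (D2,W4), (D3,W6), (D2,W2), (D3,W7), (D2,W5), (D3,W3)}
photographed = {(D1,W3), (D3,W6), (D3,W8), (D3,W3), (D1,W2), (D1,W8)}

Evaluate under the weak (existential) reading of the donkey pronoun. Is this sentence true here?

False

"it" takes "a wreck" as antecedent — a donkey pronoun bound across the clause boundary.
Weak reading: every diver d with some located-wreck has at least one located-wreck w such that photographed(d,w).
Per diver: D1:✓  D2:✗  D3:✓
D2 has no witness among its located-wrecks.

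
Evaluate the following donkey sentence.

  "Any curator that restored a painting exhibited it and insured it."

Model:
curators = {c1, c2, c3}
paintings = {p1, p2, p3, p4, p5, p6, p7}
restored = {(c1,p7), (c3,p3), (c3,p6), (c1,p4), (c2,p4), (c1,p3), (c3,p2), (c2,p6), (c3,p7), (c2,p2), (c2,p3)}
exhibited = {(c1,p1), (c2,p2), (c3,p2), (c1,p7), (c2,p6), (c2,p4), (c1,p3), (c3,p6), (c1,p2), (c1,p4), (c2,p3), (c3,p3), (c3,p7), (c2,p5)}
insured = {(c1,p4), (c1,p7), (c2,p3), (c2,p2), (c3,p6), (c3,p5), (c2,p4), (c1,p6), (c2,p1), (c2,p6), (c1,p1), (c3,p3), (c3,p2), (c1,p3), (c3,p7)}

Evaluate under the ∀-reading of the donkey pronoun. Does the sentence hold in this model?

True

"it" takes "a painting" as antecedent — a donkey pronoun bound across the clause boundary.
Strong reading: for every (c,p) with restored(c,p), exhibited(c,p) ∧ insured(c,p).
Restrictor pairs: (c1,p3) ✓  (c1,p4) ✓  (c1,p7) ✓  (c2,p2) ✓  (c2,p3) ✓  (c2,p4) ✓  (c2,p6) ✓  (c3,p2) ✓  (c3,p3) ✓  (c3,p6) ✓  (c3,p7) ✓
Every restrictor pair satisfies the scope.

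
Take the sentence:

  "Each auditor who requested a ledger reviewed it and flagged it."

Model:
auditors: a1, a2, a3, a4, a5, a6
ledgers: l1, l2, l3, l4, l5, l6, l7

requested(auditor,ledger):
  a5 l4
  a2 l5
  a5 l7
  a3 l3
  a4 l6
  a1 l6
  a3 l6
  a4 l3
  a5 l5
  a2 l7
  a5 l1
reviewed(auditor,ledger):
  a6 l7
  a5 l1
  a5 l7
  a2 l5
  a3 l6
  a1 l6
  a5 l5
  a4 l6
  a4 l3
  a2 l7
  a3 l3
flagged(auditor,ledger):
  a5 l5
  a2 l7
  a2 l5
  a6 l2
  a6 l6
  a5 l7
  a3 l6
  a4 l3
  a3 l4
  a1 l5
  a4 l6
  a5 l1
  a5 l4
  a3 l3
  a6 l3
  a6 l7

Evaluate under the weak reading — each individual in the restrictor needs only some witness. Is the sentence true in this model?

False

"it" takes "a ledger" as antecedent — a donkey pronoun bound across the clause boundary.
Weak reading: every auditor a with some requested-ledger has at least one requested-ledger l such that reviewed(a,l) ∧ flagged(a,l).
Per auditor: a1:✗  a2:✓  a3:✓  a4:✓  a5:✓
a1 has no witness among its requested-ledgers.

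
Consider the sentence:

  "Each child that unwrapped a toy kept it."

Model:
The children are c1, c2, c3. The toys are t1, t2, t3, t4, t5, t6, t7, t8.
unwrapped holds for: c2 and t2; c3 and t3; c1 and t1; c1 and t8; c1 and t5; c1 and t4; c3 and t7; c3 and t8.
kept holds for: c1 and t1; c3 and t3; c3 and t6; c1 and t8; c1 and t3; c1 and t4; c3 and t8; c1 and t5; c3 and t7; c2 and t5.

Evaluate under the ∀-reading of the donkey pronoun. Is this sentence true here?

False

"it" takes "a toy" as antecedent — a donkey pronoun bound across the clause boundary.
Strong reading: for every (c,t) with unwrapped(c,t), kept(c,t).
Restrictor pairs: (c1,t1) ✓  (c1,t4) ✓  (c1,t5) ✓  (c1,t8) ✓  (c2,t2) ✗  (c3,t3) ✓  (c3,t7) ✓  (c3,t8) ✓
Counterexample: (c2,t2) is in unwrapped but fails the scope.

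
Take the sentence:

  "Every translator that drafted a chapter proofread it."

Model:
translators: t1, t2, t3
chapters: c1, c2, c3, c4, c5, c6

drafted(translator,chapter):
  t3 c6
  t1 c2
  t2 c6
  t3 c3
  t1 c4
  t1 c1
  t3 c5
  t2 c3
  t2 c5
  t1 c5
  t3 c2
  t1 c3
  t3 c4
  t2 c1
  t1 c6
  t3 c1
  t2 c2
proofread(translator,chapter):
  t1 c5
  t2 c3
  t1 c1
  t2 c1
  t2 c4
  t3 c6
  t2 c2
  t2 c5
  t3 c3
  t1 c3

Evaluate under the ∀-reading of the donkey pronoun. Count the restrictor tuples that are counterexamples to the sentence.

"it" takes "a chapter" as antecedent — a donkey pronoun bound across the clause boundary.
Strong reading: for every (t,c) with drafted(t,c), proofread(t,c).
Restrictor pairs: (t1,c1) ✓  (t1,c2) ✗  (t1,c3) ✓  (t1,c4) ✗  (t1,c5) ✓  (t1,c6) ✗  (t2,c1) ✓  (t2,c2) ✓  (t2,c3) ✓  (t2,c5) ✓  (t2,c6) ✗  (t3,c1) ✗  (t3,c2) ✗  (t3,c3) ✓  (t3,c4) ✗  (t3,c5) ✗  (t3,c6) ✓
Counterexamples (restrictor pairs failing the scope): 8.

8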